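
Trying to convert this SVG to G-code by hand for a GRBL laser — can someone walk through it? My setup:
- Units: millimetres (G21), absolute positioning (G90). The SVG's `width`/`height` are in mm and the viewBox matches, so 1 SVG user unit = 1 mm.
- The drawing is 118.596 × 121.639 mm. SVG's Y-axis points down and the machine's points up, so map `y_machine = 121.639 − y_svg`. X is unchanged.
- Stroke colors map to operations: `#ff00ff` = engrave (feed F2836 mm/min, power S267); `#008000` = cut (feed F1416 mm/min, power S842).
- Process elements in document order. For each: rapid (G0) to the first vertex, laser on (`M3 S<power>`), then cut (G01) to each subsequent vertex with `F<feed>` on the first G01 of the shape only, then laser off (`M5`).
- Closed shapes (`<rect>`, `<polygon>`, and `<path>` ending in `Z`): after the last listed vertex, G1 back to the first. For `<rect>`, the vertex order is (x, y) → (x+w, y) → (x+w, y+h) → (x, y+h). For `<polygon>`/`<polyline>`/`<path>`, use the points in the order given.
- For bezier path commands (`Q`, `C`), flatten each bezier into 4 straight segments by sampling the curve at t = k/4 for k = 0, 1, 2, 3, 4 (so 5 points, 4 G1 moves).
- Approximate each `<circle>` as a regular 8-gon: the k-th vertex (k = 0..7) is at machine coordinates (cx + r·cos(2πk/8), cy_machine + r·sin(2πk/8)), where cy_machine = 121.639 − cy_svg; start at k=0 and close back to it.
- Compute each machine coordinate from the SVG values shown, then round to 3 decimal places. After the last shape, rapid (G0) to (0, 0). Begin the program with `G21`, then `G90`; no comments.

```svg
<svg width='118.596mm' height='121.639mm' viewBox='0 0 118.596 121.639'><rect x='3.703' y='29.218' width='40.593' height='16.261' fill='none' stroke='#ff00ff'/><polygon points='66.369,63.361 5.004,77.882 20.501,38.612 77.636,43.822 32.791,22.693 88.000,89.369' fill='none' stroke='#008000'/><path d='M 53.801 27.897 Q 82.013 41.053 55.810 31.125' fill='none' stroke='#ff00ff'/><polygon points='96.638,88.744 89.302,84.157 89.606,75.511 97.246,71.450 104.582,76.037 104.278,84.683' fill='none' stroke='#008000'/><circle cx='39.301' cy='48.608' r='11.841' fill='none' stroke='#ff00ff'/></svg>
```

Since the viewBox matches the mm dimensions, user units are millimetres directly. The only transform is the Y-flip y_m = 121.639 − y_svg.

Shape 1 is a rectangle drawn with `<rect>`. Its stroke #ff00ff means engrave at S267, F2836. After flipping Y the toolpath is (3.703,92.421) → (44.296,92.421) → (44.296,76.160) → (3.703,76.160) → (3.703,92.421), returning to the start.

Shape 2 is a closed polygon drawn with `<polygon>`. Its stroke #008000 means cut at S842, F1416. After flipping Y the toolpath is (66.369,58.278) → (5.004,43.757) → (20.501,83.027) → (77.636,77.817) → (32.791,98.946) → (88.000,32.270) → (66.369,58.278), returning to the start.

Shape 3 is a quadratic bezier drawn with `<path>`. Its stroke #ff00ff means engrave at S267, F2836. After flipping Y the toolpath is (53.801,93.742) → (64.506,88.607) → (68.409,86.357) → (65.511,86.993) → (55.810,90.514).

Shape 4 is a regular polygon drawn with `<polygon>`. Its stroke #008000 means cut at S842, F1416. After flipping Y the toolpath is (96.638,32.895) → (89.302,37.482) → (89.606,46.128) → (97.246,50.189) → (104.582,45.602) → (104.278,36.956) → (96.638,32.895), returning to the start.

Shape 5 is a circle drawn with `<circle>`. Its stroke #ff00ff means engrave at S267, F2836. After flipping Y the toolpath is (51.142,73.031) → (47.674,81.404) → (39.301,84.872) → (30.928,81.404) → (27.460,73.031) → (30.928,64.658) → (39.301,61.190) → (47.674,64.658) → (51.142,73.031), returning to the start.

G21
G90
G0 X3.703 Y92.421
M3 S267
G01 X44.296 Y92.421 F2836
G01 X44.296 Y76.160
G01 X3.703 Y76.160
G01 X3.703 Y92.421
M5
G0 X66.369 Y58.278
M3 S842
G01 X5.004 Y43.757 F1416
G01 X20.501 Y83.027
G01 X77.636 Y77.817
G01 X32.791 Y98.946
G01 X88.000 Y32.270
G01 X66.369 Y58.278
M5
G0 X53.801 Y93.742
M3 S267
G01 X64.506 Y88.607 F2836
G01 X68.409 Y86.357
G01 X65.511 Y86.993
G01 X55.810 Y90.514
M5
G0 X96.638 Y32.895
M3 S842
G01 X89.302 Y37.482 F1416
G01 X89.606 Y46.128
G01 X97.246 Y50.189
G01 X104.582 Y45.602
G01 X104.278 Y36.956
G01 X96.638 Y32.895
M5
G0 X51.142 Y73.031
M3 S267
G01 X47.674 Y81.404 F2836
G01 X39.301 Y84.872
G01 X30.928 Y81.404
G01 X27.460 Y73.031
G01 X30.928 Y64.658
G01 X39.301 Y61.190
G01 X47.674 Y64.658
G01 X51.142 Y73.031
M5
G0 X0.000 Y0.000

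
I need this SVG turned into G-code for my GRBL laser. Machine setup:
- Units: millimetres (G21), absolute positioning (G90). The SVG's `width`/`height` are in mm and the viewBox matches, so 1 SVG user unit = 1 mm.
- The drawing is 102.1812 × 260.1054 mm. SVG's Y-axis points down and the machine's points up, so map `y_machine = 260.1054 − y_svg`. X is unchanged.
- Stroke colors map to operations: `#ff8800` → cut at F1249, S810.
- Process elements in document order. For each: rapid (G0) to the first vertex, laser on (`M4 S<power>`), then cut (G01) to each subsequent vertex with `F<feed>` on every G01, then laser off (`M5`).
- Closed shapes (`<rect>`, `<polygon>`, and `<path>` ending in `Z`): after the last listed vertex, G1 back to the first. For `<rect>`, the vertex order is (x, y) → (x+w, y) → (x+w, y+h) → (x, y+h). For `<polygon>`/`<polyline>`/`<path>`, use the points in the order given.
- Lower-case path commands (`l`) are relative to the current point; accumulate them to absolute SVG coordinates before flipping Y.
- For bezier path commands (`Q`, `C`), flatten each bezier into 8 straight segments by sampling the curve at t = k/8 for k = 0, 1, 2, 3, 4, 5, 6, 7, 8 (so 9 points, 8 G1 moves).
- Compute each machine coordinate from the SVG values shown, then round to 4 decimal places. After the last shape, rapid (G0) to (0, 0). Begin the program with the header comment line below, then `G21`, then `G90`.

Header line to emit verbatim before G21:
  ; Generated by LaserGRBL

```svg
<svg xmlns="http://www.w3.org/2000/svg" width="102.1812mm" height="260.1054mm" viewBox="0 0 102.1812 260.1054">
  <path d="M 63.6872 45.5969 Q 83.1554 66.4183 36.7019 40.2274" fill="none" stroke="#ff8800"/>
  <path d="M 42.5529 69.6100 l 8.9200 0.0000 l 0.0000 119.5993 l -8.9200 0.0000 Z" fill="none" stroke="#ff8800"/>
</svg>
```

1 u = 1 mm; y_m = 260.1054 − y.

[1] `<path>` quadratic bezier, #ff8800→cut S810 F1249: (63.6872,214.5085) → (67.5242,210.0377) → (69.3012,207.0361) → (69.0181,205.5036) → (66.6750,205.4402) → (62.2718,206.8459) → (55.8085,209.7208) → (47.2852,214.0648) → (36.7019,219.8780)

[2] `<path>` rectangle, #ff8800→cut S810 F1249: (42.5529,190.4954) → (51.4729,190.4954) → (51.4729,70.8961) → (42.5529,70.8961) → (42.5529,190.4954) (closed)

; Generated by LaserGRBL
G21
G90
G0 X63.6872 Y214.5085
M4 S810
G01 X67.5242 Y210.0377 F1249
G01 X69.3012 Y207.0361 F1249
G01 X69.0181 Y205.5036 F1249
G01 X66.6750 Y205.4402 F1249
G01 X62.2718 Y206.8459 F1249
G01 X55.8085 Y209.7208 F1249
G01 X47.2852 Y214.0648 F1249
G01 X36.7019 Y219.8780 F1249
M5
G0 X42.5529 Y190.4954
M4 S810
G01 X51.4729 Y190.4954 F1249
G01 X51.4729 Y70.8961 F1249
G01 X42.5529 Y70.8961 F1249
G01 X42.5529 Y190.4954 F1249
M5
G0 X0.0000 Y0.0000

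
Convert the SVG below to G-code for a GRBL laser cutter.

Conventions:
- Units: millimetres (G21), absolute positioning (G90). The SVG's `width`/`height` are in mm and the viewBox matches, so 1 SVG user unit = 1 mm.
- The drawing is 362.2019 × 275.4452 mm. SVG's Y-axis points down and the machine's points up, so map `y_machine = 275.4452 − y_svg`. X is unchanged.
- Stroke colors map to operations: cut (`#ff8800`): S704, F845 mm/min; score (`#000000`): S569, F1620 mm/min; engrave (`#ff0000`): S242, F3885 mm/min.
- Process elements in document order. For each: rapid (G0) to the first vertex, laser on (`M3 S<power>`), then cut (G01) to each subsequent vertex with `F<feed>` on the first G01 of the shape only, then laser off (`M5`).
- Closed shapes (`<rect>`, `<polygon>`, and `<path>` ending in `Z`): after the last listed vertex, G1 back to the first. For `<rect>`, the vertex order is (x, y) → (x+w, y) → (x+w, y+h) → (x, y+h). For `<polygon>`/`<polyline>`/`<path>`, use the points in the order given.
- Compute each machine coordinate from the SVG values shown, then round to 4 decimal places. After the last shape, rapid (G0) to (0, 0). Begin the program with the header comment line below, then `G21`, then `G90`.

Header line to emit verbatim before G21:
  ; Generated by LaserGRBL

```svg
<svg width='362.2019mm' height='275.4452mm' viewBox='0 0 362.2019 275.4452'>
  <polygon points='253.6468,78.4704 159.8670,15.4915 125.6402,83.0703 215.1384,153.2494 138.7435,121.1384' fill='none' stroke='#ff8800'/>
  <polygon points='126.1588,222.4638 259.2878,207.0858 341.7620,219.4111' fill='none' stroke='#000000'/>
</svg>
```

Since the viewBox matches the mm dimensions, user units are millimetres directly. The only transform is the Y-flip y_m = 275.4452 − y_svg.

Shape 1 is a closed polygon drawn with `<polygon>`. Its stroke #ff8800 means cut at S704, F845. After flipping Y the toolpath is (253.6468,196.9748) → (159.8670,259.9537) → (125.6402,192.3749) → (215.1384,122.1958) → (138.7435,154.3068) → (253.6468,196.9748), returning to the start.

Shape 2 is a closed polygon drawn with `<polygon>`. Its stroke #000000 means score at S569, F1620. After flipping Y the toolpath is (126.1588,52.9814) → (259.2878,68.3594) → (341.7620,56.0341) → (126.1588,52.9814), returning to the start.

; Generated by LaserGRBL
G21
G90
G0 X253.6468 Y196.9748
M3 S704
G01 X159.8670 Y259.9537 F845
G01 X125.6402 Y192.3749
G01 X215.1384 Y122.1958
G01 X138.7435 Y154.3068
G01 X253.6468 Y196.9748
M5
G0 X126.1588 Y52.9814
M3 S569
G01 X259.2878 Y68.3594 F1620
G01 X341.7620 Y56.0341
G01 X126.1588 Y52.9814
M5
G0 X0.0000 Y0.0000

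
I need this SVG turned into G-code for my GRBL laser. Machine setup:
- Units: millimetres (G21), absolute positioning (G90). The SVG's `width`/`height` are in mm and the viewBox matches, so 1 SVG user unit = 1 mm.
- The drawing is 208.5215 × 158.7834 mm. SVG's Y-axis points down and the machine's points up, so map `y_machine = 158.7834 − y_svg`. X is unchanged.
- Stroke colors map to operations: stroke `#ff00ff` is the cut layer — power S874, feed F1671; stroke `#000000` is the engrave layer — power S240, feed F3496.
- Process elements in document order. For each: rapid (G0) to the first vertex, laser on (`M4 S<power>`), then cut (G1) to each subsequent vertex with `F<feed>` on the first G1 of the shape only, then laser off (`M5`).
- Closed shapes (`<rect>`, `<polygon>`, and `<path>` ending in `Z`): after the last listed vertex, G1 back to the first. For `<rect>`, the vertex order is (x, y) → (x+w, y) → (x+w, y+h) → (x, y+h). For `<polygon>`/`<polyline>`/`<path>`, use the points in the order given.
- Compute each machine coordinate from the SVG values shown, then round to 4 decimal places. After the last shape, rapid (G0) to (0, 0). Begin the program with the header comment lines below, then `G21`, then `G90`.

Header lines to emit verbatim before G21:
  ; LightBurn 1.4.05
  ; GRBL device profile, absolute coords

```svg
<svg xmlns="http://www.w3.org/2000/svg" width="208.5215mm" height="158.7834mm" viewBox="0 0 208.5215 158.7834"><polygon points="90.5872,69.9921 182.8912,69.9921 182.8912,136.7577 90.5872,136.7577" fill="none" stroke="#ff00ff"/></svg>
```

Since the viewBox matches the mm dimensions, user units are millimetres directly. The only transform is the Y-flip y_m = 158.7834 − y_svg.

Shape 1 is a rectangle drawn with `<polygon>`. Its stroke #ff00ff means cut at S874, F1671. After flipping Y the toolpath is (90.5872,88.7913) → (182.8912,88.7913) → (182.8912,22.0257) → (90.5872,22.0257) → (90.5872,88.7913), returning to the start.

; LightBurn 1.4.05
; GRBL device profile, absolute coords
G21
G90
G0 X90.5872 Y88.7913
M4 S874
G1 X182.8912 Y88.7913 F1671
G1 X182.8912 Y22.0257
G1 X90.5872 Y22.0257
G1 X90.5872 Y88.7913
M5
G0 X0.0000 Y0.0000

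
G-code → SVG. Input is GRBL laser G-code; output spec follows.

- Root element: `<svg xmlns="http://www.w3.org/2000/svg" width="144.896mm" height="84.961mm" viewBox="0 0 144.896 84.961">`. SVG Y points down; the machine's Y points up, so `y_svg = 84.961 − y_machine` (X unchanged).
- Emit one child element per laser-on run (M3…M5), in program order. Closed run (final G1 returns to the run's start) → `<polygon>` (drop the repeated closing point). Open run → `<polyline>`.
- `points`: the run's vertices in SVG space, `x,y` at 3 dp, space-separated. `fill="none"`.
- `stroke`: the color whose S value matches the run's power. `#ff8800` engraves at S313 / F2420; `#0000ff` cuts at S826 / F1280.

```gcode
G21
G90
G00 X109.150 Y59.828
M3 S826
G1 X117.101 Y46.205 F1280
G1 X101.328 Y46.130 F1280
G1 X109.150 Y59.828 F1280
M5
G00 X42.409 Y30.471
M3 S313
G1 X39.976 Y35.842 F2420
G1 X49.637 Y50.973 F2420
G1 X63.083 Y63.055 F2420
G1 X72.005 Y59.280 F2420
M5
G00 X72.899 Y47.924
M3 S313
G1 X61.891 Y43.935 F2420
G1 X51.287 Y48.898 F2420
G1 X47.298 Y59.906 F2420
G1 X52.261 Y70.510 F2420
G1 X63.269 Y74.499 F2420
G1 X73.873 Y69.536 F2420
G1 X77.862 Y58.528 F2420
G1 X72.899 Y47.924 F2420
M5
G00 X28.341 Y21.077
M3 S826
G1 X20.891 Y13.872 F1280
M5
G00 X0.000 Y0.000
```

<svg xmlns="http://www.w3.org/2000/svg" width="144.896mm" height="84.961mm" viewBox="0 0 144.896 84.961">
  <polygon points="109.150,25.133 117.101,38.756 101.328,38.831" fill="none" stroke="#0000ff"/>
  <polyline points="42.409,54.490 39.976,49.119 49.637,33.988 63.083,21.906 72.005,25.681" fill="none" stroke="#ff8800"/>
  <polygon points="72.899,37.037 61.891,41.026 51.287,36.063 47.298,25.055 52.261,14.451 63.269,10.462 73.873,15.425 77.862,26.433" fill="none" stroke="#ff8800"/>
  <polyline points="28.341,63.884 20.891,71.089" fill="none" stroke="#0000ff"/>
</svg>

y_svg = 84.961 − y_m.

[1] S826→`#0000ff` (cut); closed run; points: 109.150,25.133 117.101,38.756 101.328,38.831

[2] S313→`#ff8800` (engrave); open run; points: 42.409,54.490 39.976,49.119 49.637,33.988 63.083,21.906 72.005,25.681

[3] S313→`#ff8800` (engrave); closed run; points: 72.899,37.037 61.891,41.026 51.287,36.063 47.298,25.055 52.261,14.451 63.269,10.462 73.873,15.425 77.862,26.433

[4] S826→`#0000ff` (cut); open run; points: 28.341,63.884 20.891,71.089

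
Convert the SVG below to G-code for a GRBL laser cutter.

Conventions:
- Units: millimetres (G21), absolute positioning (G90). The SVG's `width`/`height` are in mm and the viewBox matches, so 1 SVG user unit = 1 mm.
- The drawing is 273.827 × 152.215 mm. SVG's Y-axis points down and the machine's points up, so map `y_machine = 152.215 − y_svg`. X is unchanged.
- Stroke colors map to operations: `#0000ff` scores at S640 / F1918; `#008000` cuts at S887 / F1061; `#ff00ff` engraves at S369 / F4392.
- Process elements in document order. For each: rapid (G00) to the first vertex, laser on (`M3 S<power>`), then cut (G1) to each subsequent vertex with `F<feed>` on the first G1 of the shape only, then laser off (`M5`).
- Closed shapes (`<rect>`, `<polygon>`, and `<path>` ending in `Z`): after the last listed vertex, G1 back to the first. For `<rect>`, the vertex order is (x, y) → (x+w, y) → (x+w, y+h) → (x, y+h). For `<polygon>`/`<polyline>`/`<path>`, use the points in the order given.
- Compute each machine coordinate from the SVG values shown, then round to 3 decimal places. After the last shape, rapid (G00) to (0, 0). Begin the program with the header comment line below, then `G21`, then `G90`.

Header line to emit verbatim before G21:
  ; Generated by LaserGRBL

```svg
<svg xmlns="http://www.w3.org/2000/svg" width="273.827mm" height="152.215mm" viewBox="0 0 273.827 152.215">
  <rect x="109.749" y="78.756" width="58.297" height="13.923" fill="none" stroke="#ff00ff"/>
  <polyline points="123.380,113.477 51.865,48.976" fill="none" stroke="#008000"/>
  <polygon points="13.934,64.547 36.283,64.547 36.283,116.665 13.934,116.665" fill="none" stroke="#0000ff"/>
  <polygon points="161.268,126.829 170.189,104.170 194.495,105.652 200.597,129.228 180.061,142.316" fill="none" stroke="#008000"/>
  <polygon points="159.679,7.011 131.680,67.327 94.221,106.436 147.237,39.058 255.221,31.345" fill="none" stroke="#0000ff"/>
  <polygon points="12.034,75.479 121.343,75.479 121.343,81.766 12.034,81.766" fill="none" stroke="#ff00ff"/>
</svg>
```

viewBox `0 0 273.827 152.215` with mm width/height → 1 unit = 1 mm. Flip: y_m = 152.215 − y_svg.

**Shape 1** — `<rect>` rectangle, stroke `#ff00ff` → engrave (S369, F4392). Machine vertices: (109.749,73.459) → (168.046,73.459) → (168.046,59.536) → (109.749,59.536) → (109.749,73.459). Closed: final G1 returns to the first vertex.

**Shape 2** — `<polyline>` line segment, stroke `#008000` → cut (S887, F1061). Machine vertices: (123.380,38.738) → (51.865,103.239). Open path.

**Shape 3** — `<polygon>` rectangle, stroke `#0000ff` → score (S640, F1918). Machine vertices: (13.934,87.668) → (36.283,87.668) → (36.283,35.550) → (13.934,35.550) → (13.934,87.668). Closed: final G1 returns to the first vertex.

**Shape 4** — `<polygon>` regular polygon, stroke `#008000` → cut (S887, F1061). Machine vertices: (161.268,25.386) → (170.189,48.045) → (194.495,46.563) → (200.597,22.987) → (180.061,9.899) → (161.268,25.386). Closed: final G1 returns to the first vertex.

**Shape 5** — `<polygon>` closed polygon, stroke `#0000ff` → score (S640, F1918). Machine vertices: (159.679,145.204) → (131.680,84.888) → (94.221,45.779) → (147.237,113.157) → (255.221,120.870) → (159.679,145.204). Closed: final G1 returns to the first vertex.

**Shape 6** — `<polygon>` rectangle, stroke `#ff00ff` → engrave (S369, F4392). Machine vertices: (12.034,76.736) → (121.343,76.736) → (121.343,70.449) → (12.034,70.449) → (12.034,76.736). Closed: final G1 returns to the first vertex.

; Generated by LaserGRBL
G21
G90
G00 X109.749 Y73.459
M3 S369
G1 X168.046 Y73.459 F4392
G1 X168.046 Y59.536
G1 X109.749 Y59.536
G1 X109.749 Y73.459
M5
G00 X123.380 Y38.738
M3 S887
G1 X51.865 Y103.239 F1061
M5
G00 X13.934 Y87.668
M3 S640
G1 X36.283 Y87.668 F1918
G1 X36.283 Y35.550
G1 X13.934 Y35.550
G1 X13.934 Y87.668
M5
G00 X161.268 Y25.386
M3 S887
G1 X170.189 Y48.045 F1061
G1 X194.495 Y46.563
G1 X200.597 Y22.987
G1 X180.061 Y9.899
G1 X161.268 Y25.386
M5
G00 X159.679 Y145.204
M3 S640
G1 X131.680 Y84.888 F1918
G1 X94.221 Y45.779
G1 X147.237 Y113.157
G1 X255.221 Y120.870
G1 X159.679 Y145.204
M5
G00 X12.034 Y76.736
M3 S369
G1 X121.343 Y76.736 F4392
G1 X121.343 Y70.449
G1 X12.034 Y70.449
G1 X12.034 Y76.736
M5
G00 X0.000 Y0.000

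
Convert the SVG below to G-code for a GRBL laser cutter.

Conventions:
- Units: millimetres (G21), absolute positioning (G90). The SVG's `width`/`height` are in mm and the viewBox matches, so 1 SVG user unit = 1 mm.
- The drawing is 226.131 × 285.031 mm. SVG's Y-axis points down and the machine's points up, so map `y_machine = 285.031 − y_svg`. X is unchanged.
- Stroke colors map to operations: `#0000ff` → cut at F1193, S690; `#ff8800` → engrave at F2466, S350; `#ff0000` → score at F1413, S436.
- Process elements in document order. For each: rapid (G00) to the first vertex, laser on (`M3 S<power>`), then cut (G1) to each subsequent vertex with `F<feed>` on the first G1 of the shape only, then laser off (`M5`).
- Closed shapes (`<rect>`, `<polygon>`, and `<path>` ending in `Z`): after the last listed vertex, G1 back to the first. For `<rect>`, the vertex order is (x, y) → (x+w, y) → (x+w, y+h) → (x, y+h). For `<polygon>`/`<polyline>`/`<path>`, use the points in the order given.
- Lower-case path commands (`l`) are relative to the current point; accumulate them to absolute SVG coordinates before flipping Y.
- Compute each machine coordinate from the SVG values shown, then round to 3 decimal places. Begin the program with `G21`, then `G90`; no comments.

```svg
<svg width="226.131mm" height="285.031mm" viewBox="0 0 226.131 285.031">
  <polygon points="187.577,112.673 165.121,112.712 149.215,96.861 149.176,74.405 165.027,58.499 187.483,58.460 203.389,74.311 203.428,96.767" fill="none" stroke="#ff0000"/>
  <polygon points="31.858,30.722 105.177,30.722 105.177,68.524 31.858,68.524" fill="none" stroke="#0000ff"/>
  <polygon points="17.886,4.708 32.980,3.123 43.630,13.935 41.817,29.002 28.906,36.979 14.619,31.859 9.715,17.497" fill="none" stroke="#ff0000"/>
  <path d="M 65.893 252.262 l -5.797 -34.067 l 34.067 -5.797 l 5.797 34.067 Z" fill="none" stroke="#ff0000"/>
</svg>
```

viewBox `0 0 226.131 285.031` with mm width/height → 1 unit = 1 mm. Flip: y_m = 285.031 − y_svg.

**Shape 1** — `<polygon>` regular polygon, stroke `#ff0000` → score (S436, F1413). Machine vertices: (187.577,172.358) → (165.121,172.319) → (149.215,188.170) → (149.176,210.626) → (165.027,226.532) → (187.483,226.571) → (203.389,210.720) → (203.428,188.264) → (187.577,172.358). Closed: final G1 returns to the first vertex.

**Shape 2** — `<polygon>` rectangle, stroke `#0000ff` → cut (S690, F1193). Machine vertices: (31.858,254.309) → (105.177,254.309) → (105.177,216.507) → (31.858,216.507) → (31.858,254.309). Closed: final G1 returns to the first vertex.

**Shape 3** — `<polygon>` regular polygon, stroke `#ff0000` → score (S436, F1413). Machine vertices: (17.886,280.323) → (32.980,281.908) → (43.630,271.096) → (41.817,256.029) → (28.906,248.052) → (14.619,253.172) → (9.715,267.534) → (17.886,280.323). Closed: final G1 returns to the first vertex.

**Shape 4** — `<path>` regular polygon, stroke `#ff0000` → score (S436, F1413). Machine vertices: (65.893,32.769) → (60.096,66.836) → (94.163,72.633) → (99.960,38.566) → (65.893,32.769). Closed: final G1 returns to the first vertex.

G21
G90
G00 X187.577 Y172.358
M3 S436
G1 X165.121 Y172.319 F1413
G1 X149.215 Y188.170
G1 X149.176 Y210.626
G1 X165.027 Y226.532
G1 X187.483 Y226.571
G1 X203.389 Y210.720
G1 X203.428 Y188.264
G1 X187.577 Y172.358
M5
G00 X31.858 Y254.309
M3 S690
G1 X105.177 Y254.309 F1193
G1 X105.177 Y216.507
G1 X31.858 Y216.507
G1 X31.858 Y254.309
M5
G00 X17.886 Y280.323
M3 S436
G1 X32.980 Y281.908 F1413
G1 X43.630 Y271.096
G1 X41.817 Y256.029
G1 X28.906 Y248.052
G1 X14.619 Y253.172
G1 X9.715 Y267.534
G1 X17.886 Y280.323
M5
G00 X65.893 Y32.769
M3 S436
G1 X60.096 Y66.836 F1413
G1 X94.163 Y72.633
G1 X99.960 Y38.566
G1 X65.893 Y32.769
M5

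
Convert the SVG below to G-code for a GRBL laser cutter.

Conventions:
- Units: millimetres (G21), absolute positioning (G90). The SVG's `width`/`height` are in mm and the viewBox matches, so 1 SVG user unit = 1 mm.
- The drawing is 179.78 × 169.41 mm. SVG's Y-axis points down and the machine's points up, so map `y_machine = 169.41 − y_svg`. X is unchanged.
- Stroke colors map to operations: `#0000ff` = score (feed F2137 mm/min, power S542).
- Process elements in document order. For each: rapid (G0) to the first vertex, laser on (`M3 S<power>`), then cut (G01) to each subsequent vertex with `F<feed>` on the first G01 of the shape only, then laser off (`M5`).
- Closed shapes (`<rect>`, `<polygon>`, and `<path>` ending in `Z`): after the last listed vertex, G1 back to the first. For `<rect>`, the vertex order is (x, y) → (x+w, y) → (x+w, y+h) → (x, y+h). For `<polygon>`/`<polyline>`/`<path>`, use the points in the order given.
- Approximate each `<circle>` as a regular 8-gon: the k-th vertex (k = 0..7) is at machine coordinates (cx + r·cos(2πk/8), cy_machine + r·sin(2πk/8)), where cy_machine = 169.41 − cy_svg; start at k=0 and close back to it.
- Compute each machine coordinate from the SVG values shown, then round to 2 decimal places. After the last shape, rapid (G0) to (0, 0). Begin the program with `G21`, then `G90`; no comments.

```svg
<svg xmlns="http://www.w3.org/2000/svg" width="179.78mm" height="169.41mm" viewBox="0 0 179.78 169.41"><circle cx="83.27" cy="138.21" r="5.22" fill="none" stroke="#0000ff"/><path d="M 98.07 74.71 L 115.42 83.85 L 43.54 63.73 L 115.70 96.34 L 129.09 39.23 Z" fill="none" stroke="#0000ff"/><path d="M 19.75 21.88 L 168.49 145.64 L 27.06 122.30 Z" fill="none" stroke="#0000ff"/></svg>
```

G21
G90
G0 X88.49 Y31.20
M3 S542
G01 X86.96 Y34.89 F2137
G01 X83.27 Y36.42
G01 X79.58 Y34.89
G01 X78.05 Y31.20
G01 X79.58 Y27.51
G01 X83.27 Y25.98
G01 X86.96 Y27.51
G01 X88.49 Y31.20
M5
G0 X98.07 Y94.70
M3 S542
G01 X115.42 Y85.56 F2137
G01 X43.54 Y105.68
G01 X115.70 Y73.07
G01 X129.09 Y130.18
G01 X98.07 Y94.70
M5
G0 X19.75 Y147.53
M3 S542
G01 X168.49 Y23.77 F2137
G01 X27.06 Y47.11
G01 X19.75 Y147.53
M5
G0 X0.00 Y0.00

Since the viewBox matches the mm dimensions, user units are millimetres directly. The only transform is the Y-flip y_m = 169.41 − y_svg.

Shape 1 is a circle drawn with `<circle>`. Its stroke #0000ff means score at S542, F2137. After flipping Y the toolpath is (88.49,31.20) → (86.96,34.89) → (83.27,36.42) → (79.58,34.89) → (78.05,31.20) → (79.58,27.51) → (83.27,25.98) → (86.96,27.51) → (88.49,31.20), returning to the start.

Shape 2 is a closed polygon drawn with `<path>`. Its stroke #0000ff means score at S542, F2137. After flipping Y the toolpath is (98.07,94.70) → (115.42,85.56) → (43.54,105.68) → (115.70,73.07) → (129.09,130.18) → (98.07,94.70), returning to the start.

Shape 3 is a closed polygon drawn with `<path>`. Its stroke #0000ff means score at S542, F2137. After flipping Y the toolpath is (19.75,147.53) → (168.49,23.77) → (27.06,47.11) → (19.75,147.53), returning to the start.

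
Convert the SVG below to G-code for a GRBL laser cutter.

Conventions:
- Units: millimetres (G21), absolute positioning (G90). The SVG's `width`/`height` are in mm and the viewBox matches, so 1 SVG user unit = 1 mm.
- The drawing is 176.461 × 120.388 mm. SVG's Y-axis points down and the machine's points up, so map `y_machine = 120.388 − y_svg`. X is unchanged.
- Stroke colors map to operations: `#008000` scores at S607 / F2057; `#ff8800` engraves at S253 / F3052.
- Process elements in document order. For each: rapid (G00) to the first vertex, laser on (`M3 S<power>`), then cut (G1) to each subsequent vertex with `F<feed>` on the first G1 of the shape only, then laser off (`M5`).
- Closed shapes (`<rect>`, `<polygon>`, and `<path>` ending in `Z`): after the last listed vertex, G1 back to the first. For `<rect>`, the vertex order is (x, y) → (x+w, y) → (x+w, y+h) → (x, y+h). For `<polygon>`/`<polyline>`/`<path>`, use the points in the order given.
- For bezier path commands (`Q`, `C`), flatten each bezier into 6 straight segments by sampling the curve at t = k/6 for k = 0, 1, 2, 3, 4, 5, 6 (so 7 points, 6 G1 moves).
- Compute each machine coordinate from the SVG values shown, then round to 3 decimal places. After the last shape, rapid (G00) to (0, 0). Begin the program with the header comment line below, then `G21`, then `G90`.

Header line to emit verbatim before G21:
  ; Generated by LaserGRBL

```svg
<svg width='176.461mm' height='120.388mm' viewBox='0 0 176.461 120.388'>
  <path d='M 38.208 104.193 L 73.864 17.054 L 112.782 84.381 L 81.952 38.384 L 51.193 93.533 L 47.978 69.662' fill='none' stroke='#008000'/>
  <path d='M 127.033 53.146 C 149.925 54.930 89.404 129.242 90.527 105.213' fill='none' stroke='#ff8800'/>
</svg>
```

; Generated by LaserGRBL
G21
G90
G00 X38.208 Y16.195
M3 S607
G1 X73.864 Y103.334 F2057
G1 X112.782 Y36.007
G1 X81.952 Y82.004
G1 X51.193 Y26.855
G1 X47.978 Y50.726
M5
G00 X127.033 Y67.242
M3 S253
G1 X132.199 Y61.097 F3052
G1 X127.493 Y47.610
G1 X116.943 Y31.529
G1 X104.580 Y17.598
G1 X94.431 Y10.565
G1 X90.527 Y15.175
M5
G00 X0.000 Y0.000

viewBox `0 0 176.461 120.388` with mm width/height → 1 unit = 1 mm. Flip: y_m = 120.388 − y_svg.

**Shape 1** — `<path>` open polyline, stroke `#008000` → score (S607, F2057). Machine vertices: (38.208,16.195) → (73.864,103.334) → (112.782,36.007) → (81.952,82.004) → (51.193,26.855) → (47.978,50.726). Open path.

**Shape 2** — `<path>` cubic bezier, stroke `#ff8800` → engrave (S253, F3052). Control points (SVG): P0=(127.033,53.146), P1=(149.925,54.930), P2=(89.404,129.242), P3=(90.527,105.213); sampled at t=k/6. Machine vertices: (127.033,67.242) → (132.199,61.097) → (127.493,47.610) → (116.943,31.529) → (104.580,17.598) → (94.431,10.565) → (90.527,15.175). Open path.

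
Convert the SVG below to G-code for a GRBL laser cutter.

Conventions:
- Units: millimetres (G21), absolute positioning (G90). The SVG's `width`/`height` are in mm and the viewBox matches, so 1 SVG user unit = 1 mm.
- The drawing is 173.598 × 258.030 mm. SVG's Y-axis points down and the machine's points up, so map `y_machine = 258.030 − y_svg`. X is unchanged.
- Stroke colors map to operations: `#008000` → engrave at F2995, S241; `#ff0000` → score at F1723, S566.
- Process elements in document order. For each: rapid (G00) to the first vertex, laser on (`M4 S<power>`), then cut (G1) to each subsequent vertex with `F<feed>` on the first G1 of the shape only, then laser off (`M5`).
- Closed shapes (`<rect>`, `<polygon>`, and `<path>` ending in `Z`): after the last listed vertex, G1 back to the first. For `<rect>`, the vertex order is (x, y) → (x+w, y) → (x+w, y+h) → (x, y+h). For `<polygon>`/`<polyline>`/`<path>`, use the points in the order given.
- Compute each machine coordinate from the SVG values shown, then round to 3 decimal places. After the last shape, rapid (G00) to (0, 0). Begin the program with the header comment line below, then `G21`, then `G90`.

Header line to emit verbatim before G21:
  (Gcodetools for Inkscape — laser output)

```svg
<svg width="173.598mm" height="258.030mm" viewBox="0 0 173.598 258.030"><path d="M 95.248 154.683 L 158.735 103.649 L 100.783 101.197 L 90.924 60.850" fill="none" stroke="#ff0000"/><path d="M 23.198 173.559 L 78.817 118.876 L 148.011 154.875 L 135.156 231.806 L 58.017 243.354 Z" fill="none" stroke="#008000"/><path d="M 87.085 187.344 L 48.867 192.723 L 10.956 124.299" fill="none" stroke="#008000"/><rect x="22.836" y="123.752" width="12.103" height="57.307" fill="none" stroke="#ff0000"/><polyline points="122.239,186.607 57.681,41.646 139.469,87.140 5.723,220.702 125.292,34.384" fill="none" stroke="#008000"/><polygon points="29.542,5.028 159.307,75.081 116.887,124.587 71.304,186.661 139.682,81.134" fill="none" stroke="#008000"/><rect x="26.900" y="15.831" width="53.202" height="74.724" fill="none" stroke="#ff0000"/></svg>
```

(Gcodetools for Inkscape — laser output)
G21
G90
G00 X95.248 Y103.347
M4 S566
G1 X158.735 Y154.381 F1723
G1 X100.783 Y156.833
G1 X90.924 Y197.180
M5
G00 X23.198 Y84.471
M4 S241
G1 X78.817 Y139.154 F2995
G1 X148.011 Y103.155
G1 X135.156 Y26.224
G1 X58.017 Y14.676
G1 X23.198 Y84.471
M5
G00 X87.085 Y70.686
M4 S241
G1 X48.867 Y65.307 F2995
G1 X10.956 Y133.731
M5
G00 X22.836 Y134.278
M4 S566
G1 X34.939 Y134.278 F1723
G1 X34.939 Y76.971
G1 X22.836 Y76.971
G1 X22.836 Y134.278
M5
G00 X122.239 Y71.423
M4 S241
G1 X57.681 Y216.384 F2995
G1 X139.469 Y170.890
G1 X5.723 Y37.328
G1 X125.292 Y223.646
M5
G00 X29.542 Y253.002
M4 S241
G1 X159.307 Y182.949 F2995
G1 X116.887 Y133.443
G1 X71.304 Y71.369
G1 X139.682 Y176.896
G1 X29.542 Y253.002
M5
G00 X26.900 Y242.199
M4 S566
G1 X80.102 Y242.199 F1723
G1 X80.102 Y167.475
G1 X26.900 Y167.475
G1 X26.900 Y242.199
M5
G00 X0.000 Y0.000

viewBox `0 0 173.598 258.030` with mm width/height → 1 unit = 1 mm. Flip: y_m = 258.030 − y_svg.

**Shape 1** — `<path>` open polyline, stroke `#ff0000` → score (S566, F1723). Machine vertices: (95.248,103.347) → (158.735,154.381) → (100.783,156.833) → (90.924,197.180). Open path.

**Shape 2** — `<path>` regular polygon, stroke `#008000` → engrave (S241, F2995). Machine vertices: (23.198,84.471) → (78.817,139.154) → (148.011,103.155) → (135.156,26.224) → (58.017,14.676) → (23.198,84.471). Closed: final G1 returns to the first vertex.

**Shape 3** — `<path>` open polyline, stroke `#008000` → engrave (S241, F2995). Machine vertices: (87.085,70.686) → (48.867,65.307) → (10.956,133.731). Open path.

**Shape 4** — `<rect>` rectangle, stroke `#ff0000` → score (S566, F1723). Machine vertices: (22.836,134.278) → (34.939,134.278) → (34.939,76.971) → (22.836,76.971) → (22.836,134.278). Closed: final G1 returns to the first vertex.

**Shape 5** — `<polyline>` open polyline, stroke `#008000` → engrave (S241, F2995). Machine vertices: (122.239,71.423) → (57.681,216.384) → (139.469,170.890) → (5.723,37.328) → (125.292,223.646). Open path.

**Shape 6** — `<polygon>` closed polygon, stroke `#008000` → engrave (S241, F2995). Machine vertices: (29.542,253.002) → (159.307,182.949) → (116.887,133.443) → (71.304,71.369) → (139.682,176.896) → (29.542,253.002). Closed: final G1 returns to the first vertex.

**Shape 7** — `<rect>` rectangle, stroke `#ff0000` → score (S566, F1723). Machine vertices: (26.900,242.199) → (80.102,242.199) → (80.102,167.475) → (26.900,167.475) → (26.900,242.199). Closed: final G1 returns to the first vertex.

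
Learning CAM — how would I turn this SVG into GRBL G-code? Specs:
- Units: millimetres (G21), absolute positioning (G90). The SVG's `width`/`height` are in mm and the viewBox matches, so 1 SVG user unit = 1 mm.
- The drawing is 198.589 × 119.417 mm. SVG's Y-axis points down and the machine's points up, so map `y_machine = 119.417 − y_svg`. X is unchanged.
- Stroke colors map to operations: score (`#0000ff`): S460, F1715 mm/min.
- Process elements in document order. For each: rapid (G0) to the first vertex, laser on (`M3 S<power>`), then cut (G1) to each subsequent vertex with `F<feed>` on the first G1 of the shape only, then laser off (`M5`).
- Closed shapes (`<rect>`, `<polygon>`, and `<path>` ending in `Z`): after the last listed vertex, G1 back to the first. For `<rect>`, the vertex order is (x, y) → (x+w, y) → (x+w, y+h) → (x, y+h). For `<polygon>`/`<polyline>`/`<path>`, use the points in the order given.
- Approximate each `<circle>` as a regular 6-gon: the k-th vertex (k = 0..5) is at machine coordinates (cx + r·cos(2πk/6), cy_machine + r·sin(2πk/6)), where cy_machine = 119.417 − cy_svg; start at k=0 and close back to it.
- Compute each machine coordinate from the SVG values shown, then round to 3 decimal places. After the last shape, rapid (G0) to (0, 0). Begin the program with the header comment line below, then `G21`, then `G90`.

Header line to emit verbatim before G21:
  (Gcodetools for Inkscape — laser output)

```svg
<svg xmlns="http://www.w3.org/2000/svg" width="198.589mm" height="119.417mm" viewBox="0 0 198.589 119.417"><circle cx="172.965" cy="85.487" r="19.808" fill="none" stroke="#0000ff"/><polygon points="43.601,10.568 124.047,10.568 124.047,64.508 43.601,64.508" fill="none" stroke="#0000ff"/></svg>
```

(Gcodetools for Inkscape — laser output)
G21
G90
G0 X192.773 Y33.930
M3 S460
G1 X182.869 Y51.084 F1715
G1 X163.061 Y51.084
G1 X153.157 Y33.930
G1 X163.061 Y16.776
G1 X182.869 Y16.776
G1 X192.773 Y33.930
M5
G0 X43.601 Y108.849
M3 S460
G1 X124.047 Y108.849 F1715
G1 X124.047 Y54.909
G1 X43.601 Y54.909
G1 X43.601 Y108.849
M5
G0 X0.000 Y0.000

1 u = 1 mm; y_m = 119.417 − y.

[1] `<circle>` circle, #0000ff→score S460 F1715: (192.773,33.930) → (182.869,51.084) → (163.061,51.084) → (153.157,33.930) → (163.061,16.776) → (182.869,16.776) → (192.773,33.930) (closed)

[2] `<polygon>` rectangle, #0000ff→score S460 F1715: (43.601,108.849) → (124.047,108.849) → (124.047,54.909) → (43.601,54.909) → (43.601,108.849) (closed)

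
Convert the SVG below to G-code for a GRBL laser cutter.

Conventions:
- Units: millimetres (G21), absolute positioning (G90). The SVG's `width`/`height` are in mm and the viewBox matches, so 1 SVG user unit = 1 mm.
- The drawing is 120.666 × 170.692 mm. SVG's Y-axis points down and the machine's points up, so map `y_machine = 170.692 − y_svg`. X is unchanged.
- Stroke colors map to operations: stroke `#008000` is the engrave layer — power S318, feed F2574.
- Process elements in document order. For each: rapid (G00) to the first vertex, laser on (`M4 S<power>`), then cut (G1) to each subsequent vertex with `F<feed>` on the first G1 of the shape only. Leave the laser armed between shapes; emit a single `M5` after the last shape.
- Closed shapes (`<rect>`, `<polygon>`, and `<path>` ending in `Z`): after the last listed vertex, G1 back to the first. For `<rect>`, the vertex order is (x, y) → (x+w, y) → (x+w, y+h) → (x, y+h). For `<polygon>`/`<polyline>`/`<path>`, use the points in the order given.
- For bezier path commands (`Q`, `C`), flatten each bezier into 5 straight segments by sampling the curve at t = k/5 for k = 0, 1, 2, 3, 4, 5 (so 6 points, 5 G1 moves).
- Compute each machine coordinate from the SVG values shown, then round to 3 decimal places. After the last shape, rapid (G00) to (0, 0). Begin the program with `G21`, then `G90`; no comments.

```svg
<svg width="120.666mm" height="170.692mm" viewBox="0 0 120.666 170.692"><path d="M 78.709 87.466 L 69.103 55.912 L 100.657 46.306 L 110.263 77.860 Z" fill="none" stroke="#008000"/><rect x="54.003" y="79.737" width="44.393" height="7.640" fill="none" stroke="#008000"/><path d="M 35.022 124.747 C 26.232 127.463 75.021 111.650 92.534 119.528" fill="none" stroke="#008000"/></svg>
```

G21
G90
G00 X78.709 Y83.226
M4 S318
G1 X69.103 Y114.780 F2574
G1 X100.657 Y124.386
G1 X110.263 Y92.832
G1 X78.709 Y83.226
G00 X54.003 Y90.955
M4 S318
G1 X98.396 Y90.955 F2574
G1 X98.396 Y83.315
G1 X54.003 Y83.315
G1 X54.003 Y90.955
G00 X35.022 Y45.945
M4 S318
G1 X35.947 Y46.201 F2574
G1 X46.425 Y48.878
G1 X62.193 Y51.948
G1 X78.984 Y53.386
G1 X92.534 Y51.164
M5
G00 X0.000 Y0.000

viewBox `0 0 120.666 170.692` with mm width/height → 1 unit = 1 mm. Flip: y_m = 170.692 − y_svg.

**Shape 1** — `<path>` regular polygon, stroke `#008000` → engrave (S318, F2574). Machine vertices: (78.709,83.226) → (69.103,114.780) → (100.657,124.386) → (110.263,92.832) → (78.709,83.226). Closed: final G1 returns to the first vertex.

**Shape 2** — `<rect>` rectangle, stroke `#008000` → engrave (S318, F2574). Machine vertices: (54.003,90.955) → (98.396,90.955) → (98.396,83.315) → (54.003,83.315) → (54.003,90.955). Closed: final G1 returns to the first vertex.

**Shape 3** — `<path>` cubic bezier, stroke `#008000` → engrave (S318, F2574). Control points (SVG): P0=(35.022,124.747), P1=(26.232,127.463), P2=(75.021,111.650), P3=(92.534,119.528); sampled at t=k/5. Machine vertices: (35.022,45.945) → (35.947,46.201) → (46.425,48.878) → (62.193,51.948) → (78.984,53.386) → (92.534,51.164). Open path.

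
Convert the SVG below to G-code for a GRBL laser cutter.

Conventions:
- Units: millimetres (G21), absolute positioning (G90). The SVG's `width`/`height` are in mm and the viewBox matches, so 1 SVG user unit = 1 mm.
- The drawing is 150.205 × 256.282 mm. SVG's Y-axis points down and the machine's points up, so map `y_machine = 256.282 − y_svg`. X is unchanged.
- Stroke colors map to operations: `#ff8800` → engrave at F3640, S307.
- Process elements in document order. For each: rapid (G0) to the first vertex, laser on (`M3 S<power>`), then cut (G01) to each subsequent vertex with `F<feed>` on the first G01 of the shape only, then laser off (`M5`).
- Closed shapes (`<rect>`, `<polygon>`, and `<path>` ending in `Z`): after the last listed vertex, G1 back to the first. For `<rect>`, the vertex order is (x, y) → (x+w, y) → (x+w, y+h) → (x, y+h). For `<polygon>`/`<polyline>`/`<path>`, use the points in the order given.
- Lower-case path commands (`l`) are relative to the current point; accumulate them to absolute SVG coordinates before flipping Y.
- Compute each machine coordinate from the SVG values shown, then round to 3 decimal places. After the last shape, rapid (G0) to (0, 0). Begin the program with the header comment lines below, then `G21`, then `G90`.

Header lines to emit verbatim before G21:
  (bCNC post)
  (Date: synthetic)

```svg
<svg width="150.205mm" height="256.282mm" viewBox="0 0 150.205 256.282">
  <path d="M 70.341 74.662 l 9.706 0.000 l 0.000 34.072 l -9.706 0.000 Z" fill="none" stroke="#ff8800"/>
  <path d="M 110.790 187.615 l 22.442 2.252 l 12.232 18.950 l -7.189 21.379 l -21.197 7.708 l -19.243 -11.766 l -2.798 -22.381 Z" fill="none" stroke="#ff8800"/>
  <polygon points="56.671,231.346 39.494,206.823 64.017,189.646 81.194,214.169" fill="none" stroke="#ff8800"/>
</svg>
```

(bCNC post)
(Date: synthetic)
G21
G90
G0 X70.341 Y181.620
M3 S307
G01 X80.047 Y181.620 F3640
G01 X80.047 Y147.548
G01 X70.341 Y147.548
G01 X70.341 Y181.620
M5
G0 X110.790 Y68.667
M3 S307
G01 X133.232 Y66.415 F3640
G01 X145.464 Y47.465
G01 X138.275 Y26.086
G01 X117.078 Y18.378
G01 X97.835 Y30.144
G01 X95.037 Y52.525
G01 X110.790 Y68.667
M5
G0 X56.671 Y24.936
M3 S307
G01 X39.494 Y49.459 F3640
G01 X64.017 Y66.636
G01 X81.194 Y42.113
G01 X56.671 Y24.936
M5
G0 X0.000 Y0.000

viewBox `0 0 150.205 256.282` with mm width/height → 1 unit = 1 mm. Flip: y_m = 256.282 − y_svg.

**Shape 1** — `<path>` rectangle, stroke `#ff8800` → engrave (S307, F3640). Machine vertices: (70.341,181.620) → (80.047,181.620) → (80.047,147.548) → (70.341,147.548) → (70.341,181.620). Closed: final G1 returns to the first vertex.

**Shape 2** — `<path>` regular polygon, stroke `#ff8800` → engrave (S307, F3640). Machine vertices: (110.790,68.667) → (133.232,66.415) → (145.464,47.465) → (138.275,26.086) → (117.078,18.378) → (97.835,30.144) → (95.037,52.525) → (110.790,68.667). Closed: final G1 returns to the first vertex.

**Shape 3** — `<polygon>` regular polygon, stroke `#ff8800` → engrave (S307, F3640). Machine vertices: (56.671,24.936) → (39.494,49.459) → (64.017,66.636) → (81.194,42.113) → (56.671,24.936). Closed: final G1 returns to the first vertex.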